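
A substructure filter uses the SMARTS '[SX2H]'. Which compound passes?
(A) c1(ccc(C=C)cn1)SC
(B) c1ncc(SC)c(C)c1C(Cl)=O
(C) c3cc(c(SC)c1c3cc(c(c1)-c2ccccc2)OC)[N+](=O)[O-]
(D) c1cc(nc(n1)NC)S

[SX2H] describes an aliphatic sulfur with two connections, one being H (a thiol).
(A) has a methylthio ether (-SCH3) but the sulfur has H0 (bonded to two carbons), not H1.
(B) has a methylthio ether (-SCH3) but the sulfur has H0 (bonded to two carbons), not H1.
(C) has a methylthio ether (-SCH3) but the sulfur has H0 (bonded to two carbons), not H1.
(D) contains a thiol (-SH), which satisfies every atom and bond constraint.
So the answer is (D).

D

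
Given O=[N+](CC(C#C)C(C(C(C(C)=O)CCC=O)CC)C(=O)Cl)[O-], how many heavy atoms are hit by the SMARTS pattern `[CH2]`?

4

The query [CH2] means: aliphatic carbon with exactly two hydrogens.
Check the 22 heavy atoms by environment: 4× C (H2) → match; 6× C (H1) → no; 3× C (H0) → no; 4× O (H0) → no; 2× C (H3) → no; 1× N (charge +1, H0) → no; 1× O (charge -1, H0) → no; 1× Cl (H0) → no.
That gives 4 matching atoms.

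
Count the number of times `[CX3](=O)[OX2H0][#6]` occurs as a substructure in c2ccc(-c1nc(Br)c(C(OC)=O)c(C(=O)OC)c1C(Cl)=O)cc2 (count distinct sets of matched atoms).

2

[CX3](=O)[OX2H0][#6] is the SMARTS for an ester: a carbonyl carbon bonded to an oxygen that is itself bonded to carbon (no H on that O).
The molecule carries 2 separate instances of a methyl-ester group (-C(=O)OCH3) meeting every constraint; each maps to a distinct set of atoms, giving 2 matches.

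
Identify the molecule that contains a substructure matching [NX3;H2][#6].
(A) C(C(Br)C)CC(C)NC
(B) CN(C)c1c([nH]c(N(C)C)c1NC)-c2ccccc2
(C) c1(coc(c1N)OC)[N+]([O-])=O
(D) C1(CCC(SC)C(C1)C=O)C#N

[NX3;H2][#6] describes a trivalent nitrogen with two H attached to carbon (a primary amine).
(A) has an N-methylamino group (-NHCH3) but the nitrogen bears two carbons and only one H (H1), not H2.
(B) has a dimethylamino group (-N(CH3)2) but the nitrogen has H0, not H2.
(C) contains a primary amino group (-NH2), which satisfies every atom and bond constraint.
(D) has a nitrile (-C#N) but the nitrogen is NX1 (triple-bonded), not NX3 with two H.
So the answer is (C).

C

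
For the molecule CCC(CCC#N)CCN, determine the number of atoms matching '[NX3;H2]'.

Check the 10 heavy atoms by environment: 5× C (H2, X4) → no; 1× C (H1, X4) → no; 1× N (H2, X3) → match; 1× C (H3, X4) → no; 1× C (H0, X2) → no; 1× N (H0, X1) → no.
That gives 1 matching atom.

1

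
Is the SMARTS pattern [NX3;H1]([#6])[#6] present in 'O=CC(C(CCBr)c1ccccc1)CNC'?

Yes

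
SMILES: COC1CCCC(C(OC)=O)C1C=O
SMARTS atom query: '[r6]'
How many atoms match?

The query [r6] means: r6 matches atoms in a six-membered ring.
Check the 14 heavy atoms by environment: 6× C (in 6-ring) → match; 4× O (acyclic) → no; 4× C (acyclic) → no.
That gives 6 matching atoms.

6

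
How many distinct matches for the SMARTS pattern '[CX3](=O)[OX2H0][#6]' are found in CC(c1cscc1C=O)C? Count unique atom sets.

0

[CX3](=O)[OX2H0][#6] is the SMARTS for an ester: a carbonyl carbon bonded to an oxygen that is itself bonded to carbon (no H on that O).
No fragment in the molecule satisfies every constraint, giving 0 matches.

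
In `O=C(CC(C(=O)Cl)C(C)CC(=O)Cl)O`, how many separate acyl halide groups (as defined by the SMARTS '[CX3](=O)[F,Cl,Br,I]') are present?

2

[CX3](=O)[F,Cl,Br,I] is the SMARTS for an acyl halide: a carbonyl carbon bonded to a halogen.
The molecule carries 2 separate instances of an acyl chloride (-C(=O)Cl) meeting every constraint; each maps to a distinct set of atoms, giving 2 matches.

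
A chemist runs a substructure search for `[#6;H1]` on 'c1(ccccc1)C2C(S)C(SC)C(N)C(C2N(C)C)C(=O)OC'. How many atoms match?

Check the 23 heavy atoms by environment: 6× C (H1) → match; 1× N (H0) → no; 4× C (H3) → no; 1× N (H2) → no; 1× c (aromatic, H0) → no; 5× c (aromatic, H1) → match; 1× S (H1) → no; 1× S (H0) → no; 1× C (H0) → no; 2× O (H0) → no.
Summing the matching environments: 6 + 5 = 11 matching atoms.

11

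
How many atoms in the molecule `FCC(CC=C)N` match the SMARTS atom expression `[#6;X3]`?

The query [#6;X3] means: any carbon (aromatic or not) with three total connections.
Check the 7 heavy atoms by environment: 3× C (X4) → no; 1× F (X1) → no; 1× N (X3) → no; 2× C (X3) → match.
That gives 2 matching atoms.

2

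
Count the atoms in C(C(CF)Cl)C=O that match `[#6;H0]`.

0

The query [#6;H0] means: any carbon with no attached hydrogen.
Check the 7 heavy atoms by environment: 2× C (H2) → no; 2× C (H1) → no; 1× Cl (H0) → no; 1× F (H0) → no; 1× O (H0) → no.
No environment satisfies the query, so 0 matching atoms.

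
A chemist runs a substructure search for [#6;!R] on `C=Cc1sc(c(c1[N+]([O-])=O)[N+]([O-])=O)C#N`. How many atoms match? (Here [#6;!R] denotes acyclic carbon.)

3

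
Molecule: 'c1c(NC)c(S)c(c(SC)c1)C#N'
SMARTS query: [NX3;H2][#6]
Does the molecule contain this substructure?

No

The pattern [NX3;H2][#6] describes a trivalent nitrogen with two H attached to carbon — a primary amine.
The closest candidate here is a nitrile (-C#N), but the nitrogen is NX1 (triple-bonded), not NX3 with two H. No other fragment satisfies the full query, so there is no match.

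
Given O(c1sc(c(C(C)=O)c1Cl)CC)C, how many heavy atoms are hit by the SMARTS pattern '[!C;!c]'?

4

The query [!C;!c] means: neither aliphatic nor aromatic carbon — same as [!#6].
Check the 13 heavy atoms by environment: 1× s (aromatic) → match; 4× c (aromatic) → no; 5× C → no; 2× O → match; 1× Cl → match.
Summing the matching environments: 1 + 2 + 1 = 4 matching atoms.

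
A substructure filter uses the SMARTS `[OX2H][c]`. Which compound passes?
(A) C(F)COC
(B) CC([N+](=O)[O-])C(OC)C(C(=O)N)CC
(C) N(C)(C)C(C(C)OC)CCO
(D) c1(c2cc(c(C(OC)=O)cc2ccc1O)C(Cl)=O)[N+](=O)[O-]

D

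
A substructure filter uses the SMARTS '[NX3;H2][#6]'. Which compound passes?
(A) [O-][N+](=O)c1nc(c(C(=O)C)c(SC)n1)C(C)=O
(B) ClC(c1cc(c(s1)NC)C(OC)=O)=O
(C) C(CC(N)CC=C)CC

[NX3;H2][#6] describes a trivalent nitrogen with two H attached to carbon (a primary amine).
(A) has a nitro group (-[N+](=O)[O-]) but the nitrogen is [N+] with no H, not NX3H2.
(B) has an N-methylamino group (-NHCH3) but the nitrogen bears two carbons and only one H (H1), not H2.
(C) contains a primary amino group (-NH2), which satisfies every atom and bond constraint.
So the answer is (C).

C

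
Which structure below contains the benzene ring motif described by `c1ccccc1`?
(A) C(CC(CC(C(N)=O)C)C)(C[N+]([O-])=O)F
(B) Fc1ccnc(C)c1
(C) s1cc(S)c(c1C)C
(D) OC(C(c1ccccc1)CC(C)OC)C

D

c1ccccc1 describes six aromatic carbons in a ring (a benzene ring).
(A) has a methyl group (-CH3) but no six-membered all-carbon aromatic ring is present.
(B) has a methyl group (-CH3) but no six-membered all-carbon aromatic ring is present.
(C) has a methyl group (-CH3) but no six-membered all-carbon aromatic ring is present.
(D) contains a phenyl ring, which satisfies every atom and bond constraint.
So the answer is (D).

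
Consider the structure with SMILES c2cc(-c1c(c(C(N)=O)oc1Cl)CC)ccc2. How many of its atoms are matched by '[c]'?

10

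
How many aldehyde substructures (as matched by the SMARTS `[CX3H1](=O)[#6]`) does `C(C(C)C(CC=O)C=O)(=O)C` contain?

2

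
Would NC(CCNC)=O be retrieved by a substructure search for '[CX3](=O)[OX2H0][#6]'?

No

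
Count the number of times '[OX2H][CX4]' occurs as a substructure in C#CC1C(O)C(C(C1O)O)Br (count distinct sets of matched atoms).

[OX2H][CX4] is the SMARTS for an aliphatic alcohol: a hydroxyl oxygen bound to an sp3 (X4) carbon.
The molecule carries 3 separate instances of a hydroxyl group (-OH) meeting every constraint; each maps to a distinct set of atoms, giving 3 matches.

3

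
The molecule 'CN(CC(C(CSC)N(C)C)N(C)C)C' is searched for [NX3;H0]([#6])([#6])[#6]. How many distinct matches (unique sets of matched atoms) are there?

[NX3;H0]([#6])([#6])[#6] is the SMARTS for a tertiary amine: a trivalent nitrogen with no H, bonded to three carbons.
The molecule carries 3 separate instances of a dimethylamino group (-N(CH3)2) meeting every constraint; each maps to a distinct set of atoms, giving 3 matches.

3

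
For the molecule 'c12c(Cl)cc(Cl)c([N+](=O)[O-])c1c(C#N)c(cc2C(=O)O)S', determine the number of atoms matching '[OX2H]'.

1

The query [OX2H] means: aliphatic oxygen with two connections, one of which is H — an -OH oxygen.
Check the 21 heavy atoms by environment: 8× c (aromatic, H0, X3) → no; 2× c (aromatic, H1, X3) → no; 2× Cl (H0, X1) → no; 1× C (H0, X2) → no; 1× N (H0, X1) → no; 1× S (H1, X2) → no; 1× N (charge +1, H0, X3) → no; 1× O (charge -1, H0, X1) → no; 2× O (H0, X1) → no; 1× C (H0, X3) → no; 1× O (H1, X2) → match.
That gives 1 matching atom.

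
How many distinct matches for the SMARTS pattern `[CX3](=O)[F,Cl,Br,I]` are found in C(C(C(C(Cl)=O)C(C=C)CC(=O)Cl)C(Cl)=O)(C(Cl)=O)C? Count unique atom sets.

[CX3](=O)[F,Cl,Br,I] is the SMARTS for an acyl halide: a carbonyl carbon bonded to a halogen.
The molecule carries 4 separate instances of an acyl chloride (-C(=O)Cl) meeting every constraint; each maps to a distinct set of atoms, giving 4 matches.

4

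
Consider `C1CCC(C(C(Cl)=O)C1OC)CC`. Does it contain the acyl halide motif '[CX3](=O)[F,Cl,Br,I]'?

Yes

The pattern [CX3](=O)[F,Cl,Br,I] describes a carbonyl carbon bonded to a halogen — an acyl halide.
The molecule carries an acyl chloride (-C(=O)Cl), whose atoms satisfy every constraint of the query, so the pattern matches.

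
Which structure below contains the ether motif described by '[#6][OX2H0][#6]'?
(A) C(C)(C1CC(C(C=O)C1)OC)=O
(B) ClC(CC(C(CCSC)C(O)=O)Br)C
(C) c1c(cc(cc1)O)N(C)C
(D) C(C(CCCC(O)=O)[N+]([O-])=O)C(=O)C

A

[#6][OX2H0][#6] describes an aliphatic oxygen bridging two carbons with no H on the oxygen (an ether).
(A) contains a methoxy ether (-OCH3), which satisfies every atom and bond constraint.
(B) has a carboxylic acid group (-C(=O)OH) but the -OH oxygen has H1; the =O is OX1, not OX2.
(C) has a hydroxyl group (-OH) but the oxygen has H1, not H0 bridging two carbons.
(D) has a carboxylic acid group (-C(=O)OH) but the -OH oxygen has H1; the =O is OX1, not OX2.
So the answer is (A).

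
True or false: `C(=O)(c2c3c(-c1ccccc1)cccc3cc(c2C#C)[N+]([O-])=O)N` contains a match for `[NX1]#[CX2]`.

False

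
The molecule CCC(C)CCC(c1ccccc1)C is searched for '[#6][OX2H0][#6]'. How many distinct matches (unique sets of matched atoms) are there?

[#6][OX2H0][#6] is the SMARTS for an ether: an aliphatic oxygen bridging two carbons with no H on the oxygen.
No fragment in the molecule satisfies every constraint, giving 0 matches.

0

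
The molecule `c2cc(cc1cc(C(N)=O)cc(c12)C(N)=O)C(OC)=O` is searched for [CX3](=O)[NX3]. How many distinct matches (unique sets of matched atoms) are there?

[CX3](=O)[NX3] is the SMARTS for an amide: a carbonyl carbon bonded to a trivalent nitrogen.
The molecule carries 2 separate instances of a primary amide (-C(=O)NH2) meeting every constraint; each maps to a distinct set of atoms, giving 2 matches.

2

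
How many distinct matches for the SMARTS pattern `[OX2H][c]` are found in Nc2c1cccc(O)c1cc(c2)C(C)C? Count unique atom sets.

1

[OX2H][c] is the SMARTS for a phenol: a hydroxyl oxygen attached to an aromatic carbon.
Exactly one fragment in the molecule meets all constraints, giving 1 match.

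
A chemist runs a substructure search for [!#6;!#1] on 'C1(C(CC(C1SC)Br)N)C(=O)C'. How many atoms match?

4

Check the 12 heavy atoms by environment: 8× C → no; 1× O → match; 1× N → match; 1× Br → match; 1× S → match.
Summing the matching environments: 1 + 1 + 1 + 1 = 4 matching atoms.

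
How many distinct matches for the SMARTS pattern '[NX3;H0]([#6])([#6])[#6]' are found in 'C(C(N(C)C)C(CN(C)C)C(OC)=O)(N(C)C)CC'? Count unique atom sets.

3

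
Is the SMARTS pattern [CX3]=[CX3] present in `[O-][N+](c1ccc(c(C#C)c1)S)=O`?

No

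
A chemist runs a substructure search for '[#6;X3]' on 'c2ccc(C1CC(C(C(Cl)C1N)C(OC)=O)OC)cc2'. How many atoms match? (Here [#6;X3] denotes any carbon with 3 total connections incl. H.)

The query [#6;X3] means: any carbon (aromatic or not) with three total connections.
Check the 20 heavy atoms by environment: 8× C (X4) → no; 1× N (X3) → no; 6× c (aromatic, X3) → match; 1× Cl (X1) → no; 2× O (X2) → no; 1× C (X3) → match; 1× O (X1) → no.
Summing the matching environments: 6 + 1 = 7 matching atoms.

7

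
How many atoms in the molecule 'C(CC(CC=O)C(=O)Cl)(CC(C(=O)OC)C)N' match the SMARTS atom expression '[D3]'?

5

The query [D3] means: atom with exactly three heavy-atom neighbours.
Check the 17 heavy atoms by environment: 2× C (D1) → no; 5× C (D3) → match; 4× C (D2) → no; 3× O (D1) → no; 1× O (D2) → no; 1× N (D1) → no; 1× Cl (D1) → no.
That gives 5 matching atoms.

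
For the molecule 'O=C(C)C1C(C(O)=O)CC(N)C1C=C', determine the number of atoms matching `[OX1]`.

2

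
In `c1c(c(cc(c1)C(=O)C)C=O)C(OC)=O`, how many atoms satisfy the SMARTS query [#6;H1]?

The query [#6;H1] means: any carbon bearing exactly one hydrogen.
Check the 15 heavy atoms by environment: 3× c (aromatic, H1) → match; 3× c (aromatic, H0) → no; 2× C (H0) → no; 4× O (H0) → no; 2× C (H3) → no; 1× C (H1) → match.
Summing the matching environments: 3 + 1 = 4 matching atoms.

4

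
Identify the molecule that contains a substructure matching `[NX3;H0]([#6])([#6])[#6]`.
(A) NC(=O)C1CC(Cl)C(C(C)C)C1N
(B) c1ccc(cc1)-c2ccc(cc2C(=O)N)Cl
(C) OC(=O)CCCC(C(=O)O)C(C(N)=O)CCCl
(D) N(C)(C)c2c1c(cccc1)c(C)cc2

D

[NX3;H0]([#6])([#6])[#6] describes a trivalent nitrogen with no H, bonded to three carbons (a tertiary amine).
(A) has a primary amide (-C(=O)NH2) but the amide nitrogen has H2 and only one carbon neighbour.
(B) has a primary amide (-C(=O)NH2) but the amide nitrogen has H2 and only one carbon neighbour.
(C) has a primary amide (-C(=O)NH2) but the amide nitrogen has H2 and only one carbon neighbour.
(D) contains a dimethylamino group (-N(CH3)2), which satisfies every atom and bond constraint.
So the answer is (D).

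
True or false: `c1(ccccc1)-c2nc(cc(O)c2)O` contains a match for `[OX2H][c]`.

The pattern [OX2H][c] describes a hydroxyl oxygen attached to an aromatic carbon — a phenol.
The molecule carries a hydroxyl group (-OH), whose atoms satisfy every constraint of the query, so the pattern matches.

True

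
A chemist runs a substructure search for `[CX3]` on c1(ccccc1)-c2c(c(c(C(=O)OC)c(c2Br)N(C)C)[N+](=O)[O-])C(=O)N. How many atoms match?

The query [CX3] means: C with X3: aliphatic carbon with exactly 3 total connections.
Check the 26 heavy atoms by environment: 12× c (aromatic, X3) → no; 2× N (X3) → no; 3× C (X4) → no; 1× Br (X1) → no; 2× C (X3) → match; 3× O (X1) → no; 1× O (X2) → no; 1× N (charge +1, X3) → no; 1× O (charge -1, X1) → no.
That gives 2 matching atoms.

2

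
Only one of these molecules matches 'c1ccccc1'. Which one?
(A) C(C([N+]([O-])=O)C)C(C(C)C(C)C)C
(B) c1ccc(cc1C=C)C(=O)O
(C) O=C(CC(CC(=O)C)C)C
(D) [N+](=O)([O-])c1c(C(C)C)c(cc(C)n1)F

B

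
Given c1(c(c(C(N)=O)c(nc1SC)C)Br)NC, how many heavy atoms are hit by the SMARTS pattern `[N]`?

Check the 15 heavy atoms by environment: 1× n (aromatic) → no; 5× c (aromatic) → no; 1× Br → no; 1× S → no; 4× C → no; 1× O → no; 2× N → match.
That gives 2 matching atoms.

2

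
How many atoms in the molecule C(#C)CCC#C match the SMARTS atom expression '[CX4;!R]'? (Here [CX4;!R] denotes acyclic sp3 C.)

2

Check the 6 heavy atoms by environment: 2× C (X4, acyclic) → match; 4× C (X2, acyclic) → no.
That gives 2 matching atoms.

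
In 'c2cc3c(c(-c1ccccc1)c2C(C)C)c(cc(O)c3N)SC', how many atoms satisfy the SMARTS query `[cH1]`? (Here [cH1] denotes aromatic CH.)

8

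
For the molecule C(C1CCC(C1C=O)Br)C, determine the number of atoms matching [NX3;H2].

Check the 10 heavy atoms by environment: 3× C (H2, X4) → no; 3× C (H1, X4) → no; 1× Br (H0, X1) → no; 1× C (H3, X4) → no; 1× C (H1, X3) → no; 1× O (H0, X1) → no.
No environment satisfies the query, so 0 matching atoms.

0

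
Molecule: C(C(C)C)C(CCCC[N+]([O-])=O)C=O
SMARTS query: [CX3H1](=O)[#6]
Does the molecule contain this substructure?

Yes

The pattern [CX3H1](=O)[#6] describes an sp2 carbon with one H, double-bonded to O and single-bonded to carbon — an aldehyde.
The molecule carries an aldehyde (-CHO), whose atoms satisfy every constraint of the query, so the pattern matches.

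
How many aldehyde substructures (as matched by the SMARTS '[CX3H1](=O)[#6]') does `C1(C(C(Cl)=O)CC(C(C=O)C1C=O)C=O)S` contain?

[CX3H1](=O)[#6] is the SMARTS for an aldehyde: an sp2 carbon with one H, double-bonded to O and single-bonded to carbon.
The molecule carries 3 separate instances of an aldehyde (-CHO) meeting every constraint; each maps to a distinct set of atoms, giving 3 matches.

3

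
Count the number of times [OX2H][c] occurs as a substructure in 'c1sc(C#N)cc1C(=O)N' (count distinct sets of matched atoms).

0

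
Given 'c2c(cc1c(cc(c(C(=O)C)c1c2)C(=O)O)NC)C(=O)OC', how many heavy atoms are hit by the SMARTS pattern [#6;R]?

10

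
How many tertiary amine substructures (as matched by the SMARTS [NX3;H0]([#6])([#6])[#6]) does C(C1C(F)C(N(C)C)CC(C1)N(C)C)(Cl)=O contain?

[NX3;H0]([#6])([#6])[#6] is the SMARTS for a tertiary amine: a trivalent nitrogen with no H, bonded to three carbons.
The molecule carries 2 separate instances of a dimethylamino group (-N(CH3)2) meeting every constraint; each maps to a distinct set of atoms, giving 2 matches.

2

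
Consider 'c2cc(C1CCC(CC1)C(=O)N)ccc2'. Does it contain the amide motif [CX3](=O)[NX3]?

Yes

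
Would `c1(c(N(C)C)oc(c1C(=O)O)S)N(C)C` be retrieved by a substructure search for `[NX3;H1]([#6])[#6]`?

No

The pattern [NX3;H1]([#6])[#6] describes a trivalent nitrogen with one H, bonded to two carbons — a secondary amine.
The closest candidate here is a dimethylamino group (-N(CH3)2), but the nitrogen has H0, not H1. No other fragment satisfies the full query, so there is no match.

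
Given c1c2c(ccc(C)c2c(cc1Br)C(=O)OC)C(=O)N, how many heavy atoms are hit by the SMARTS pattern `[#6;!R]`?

4

Check the 19 heavy atoms by environment: 10× c (aromatic, in 6-ring) → no; 4× C (acyclic) → match; 3× O (acyclic) → no; 1× Br (acyclic) → no; 1× N (acyclic) → no.
That gives 4 matching atoms.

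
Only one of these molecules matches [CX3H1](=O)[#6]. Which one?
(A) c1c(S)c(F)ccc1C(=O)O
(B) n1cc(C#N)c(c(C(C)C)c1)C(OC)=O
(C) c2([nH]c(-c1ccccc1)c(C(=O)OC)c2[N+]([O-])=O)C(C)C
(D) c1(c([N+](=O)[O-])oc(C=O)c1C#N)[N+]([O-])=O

D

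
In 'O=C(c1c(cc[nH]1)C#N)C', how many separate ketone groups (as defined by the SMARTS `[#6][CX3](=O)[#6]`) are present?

[#6][CX3](=O)[#6] is the SMARTS for a ketone: a carbonyl carbon (no H) flanked by two carbons.
Exactly one fragment in the molecule meets all constraints, giving 1 match.

1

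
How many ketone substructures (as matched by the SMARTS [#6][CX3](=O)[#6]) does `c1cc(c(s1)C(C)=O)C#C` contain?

1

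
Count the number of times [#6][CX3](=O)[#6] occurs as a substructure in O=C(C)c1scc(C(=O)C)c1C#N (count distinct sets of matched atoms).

2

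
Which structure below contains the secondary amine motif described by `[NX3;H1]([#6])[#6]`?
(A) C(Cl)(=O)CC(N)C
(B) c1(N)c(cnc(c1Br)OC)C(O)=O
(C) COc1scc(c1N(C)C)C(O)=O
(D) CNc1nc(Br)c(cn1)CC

[NX3;H1]([#6])[#6] describes a trivalent nitrogen with one H, bonded to two carbons (a secondary amine).
(A) has a primary amino group (-NH2) but the nitrogen has H2 and only one carbon neighbour.
(B) has a primary amino group (-NH2) but the nitrogen has H2 and only one carbon neighbour.
(C) has a dimethylamino group (-N(CH3)2) but the nitrogen has H0, not H1.
(D) contains an N-methylamino group (-NHCH3), which satisfies every atom and bond constraint.
So the answer is (D).

D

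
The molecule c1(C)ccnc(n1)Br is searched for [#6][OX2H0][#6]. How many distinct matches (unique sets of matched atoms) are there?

0

[#6][OX2H0][#6] is the SMARTS for an ether: an aliphatic oxygen bridging two carbons with no H on the oxygen.
No fragment in the molecule satisfies every constraint, giving 0 matches.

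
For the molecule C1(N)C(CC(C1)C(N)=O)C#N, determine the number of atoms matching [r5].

5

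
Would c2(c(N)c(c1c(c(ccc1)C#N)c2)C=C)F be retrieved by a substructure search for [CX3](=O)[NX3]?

No

The pattern [CX3](=O)[NX3] describes a carbonyl carbon bonded to a trivalent nitrogen — an amide.
The closest candidate here is a primary amino group (-NH2), but the -NH2 is not attached to a carbonyl carbon. No other fragment satisfies the full query, so there is no match.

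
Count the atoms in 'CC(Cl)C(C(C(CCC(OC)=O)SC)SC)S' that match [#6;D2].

The query [#6;D2] means: any carbon bonded to exactly two heavy atoms.
Check the 17 heavy atoms by environment: 4× C (D1) → no; 5× C (D3) → no; 2× C (D2) → match; 1× O (D1) → no; 1× O (D2) → no; 2× S (D2) → no; 1× Cl (D1) → no; 1× S (D1) → no.
That gives 2 matching atoms.

2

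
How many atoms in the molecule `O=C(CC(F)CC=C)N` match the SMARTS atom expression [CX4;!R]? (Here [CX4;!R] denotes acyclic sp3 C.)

3

The query [CX4;!R] means: aliphatic carbon with four total connections, not in a ring.
Check the 9 heavy atoms by environment: 3× C (X4, acyclic) → match; 3× C (X3, acyclic) → no; 1× F (X1, acyclic) → no; 1× O (X1, acyclic) → no; 1× N (X3, acyclic) → no.
That gives 3 matching atoms.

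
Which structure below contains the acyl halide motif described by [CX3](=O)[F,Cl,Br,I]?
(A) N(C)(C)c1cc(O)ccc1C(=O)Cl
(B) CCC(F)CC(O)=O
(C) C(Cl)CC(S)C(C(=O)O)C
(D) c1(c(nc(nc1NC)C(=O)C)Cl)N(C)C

A

[CX3](=O)[F,Cl,Br,I] describes a carbonyl carbon bonded to a halogen (an acyl halide).
(A) contains an acyl chloride (-C(=O)Cl), which satisfies every atom and bond constraint.
(B) has a carboxylic acid group (-C(=O)OH) but the carbonyl is bonded to -OH, not to a halogen.
(C) has a chloro substituent but the Cl is not on a carbonyl carbon.
(D) has a chloro substituent but the Cl is not on a carbonyl carbon.
So the answer is (A).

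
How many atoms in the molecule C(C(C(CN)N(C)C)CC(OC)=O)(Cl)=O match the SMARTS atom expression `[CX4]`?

7

Check the 15 heavy atoms by environment: 7× C (X4) → match; 2× N (X3) → no; 2× C (X3) → no; 2× O (X1) → no; 1× Cl (X1) → no; 1× O (X2) → no.
That gives 7 matching atoms.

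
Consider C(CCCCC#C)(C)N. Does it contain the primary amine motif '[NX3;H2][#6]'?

Yes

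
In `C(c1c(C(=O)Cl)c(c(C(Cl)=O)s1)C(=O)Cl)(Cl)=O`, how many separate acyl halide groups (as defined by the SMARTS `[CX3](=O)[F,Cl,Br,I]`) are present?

[CX3](=O)[F,Cl,Br,I] is the SMARTS for an acyl halide: a carbonyl carbon bonded to a halogen.
The molecule carries 4 separate instances of an acyl chloride (-C(=O)Cl) meeting every constraint; each maps to a distinct set of atoms, giving 4 matches.

4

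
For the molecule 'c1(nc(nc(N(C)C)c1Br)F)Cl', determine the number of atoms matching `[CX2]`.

The query [CX2] means: C with X2: aliphatic carbon with exactly 2 total connections.
Check the 12 heavy atoms by environment: 2× n (aromatic, X2) → no; 4× c (aromatic, X3) → no; 1× F (X1) → no; 1× Cl (X1) → no; 1× N (X3) → no; 2× C (X4) → no; 1× Br (X1) → no.
No environment satisfies the query, so 0 matching atoms.

0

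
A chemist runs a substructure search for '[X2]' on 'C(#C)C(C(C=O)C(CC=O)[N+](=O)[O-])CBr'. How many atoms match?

The query [X2] means: any atom with exactly two total connections (bonds + H).
Check the 15 heavy atoms by environment: 5× C (X4) → no; 2× C (X3) → no; 3× O (X1) → no; 1× Br (X1) → no; 1× N (charge +1, X3) → no; 1× O (charge -1, X1) → no; 2× C (X2) → match.
That gives 2 matching atoms.

2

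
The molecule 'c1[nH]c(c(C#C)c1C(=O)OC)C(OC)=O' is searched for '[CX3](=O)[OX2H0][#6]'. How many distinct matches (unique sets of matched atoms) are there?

2

[CX3](=O)[OX2H0][#6] is the SMARTS for an ester: a carbonyl carbon bonded to an oxygen that is itself bonded to carbon (no H on that O).
The molecule carries 2 separate instances of a methyl-ester group (-C(=O)OCH3) meeting every constraint; each maps to a distinct set of atoms, giving 2 matches.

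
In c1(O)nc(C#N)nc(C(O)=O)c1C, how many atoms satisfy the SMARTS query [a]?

The query [a] means: a matches any aromatic atom.
Check the 13 heavy atoms by environment: 2× n (aromatic) → match; 4× c (aromatic) → match; 3× O → no; 3× C → no; 1× N → no.
Summing the matching environments: 2 + 4 = 6 matching atoms.

6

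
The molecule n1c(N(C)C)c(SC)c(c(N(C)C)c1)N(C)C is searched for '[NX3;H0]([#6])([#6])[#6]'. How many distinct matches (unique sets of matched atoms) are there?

3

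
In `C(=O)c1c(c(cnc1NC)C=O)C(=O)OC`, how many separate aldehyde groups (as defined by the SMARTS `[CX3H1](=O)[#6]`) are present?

2

[CX3H1](=O)[#6] is the SMARTS for an aldehyde: an sp2 carbon with one H, double-bonded to O and single-bonded to carbon.
The molecule carries 2 separate instances of an aldehyde (-CHO) meeting every constraint; each maps to a distinct set of atoms, giving 2 matches.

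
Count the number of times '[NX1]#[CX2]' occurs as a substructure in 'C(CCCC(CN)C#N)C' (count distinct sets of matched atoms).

1

[NX1]#[CX2] is the SMARTS for a nitrile: a nitrogen triple-bonded to a two-connected carbon.
Exactly one fragment in the molecule meets all constraints, giving 1 match.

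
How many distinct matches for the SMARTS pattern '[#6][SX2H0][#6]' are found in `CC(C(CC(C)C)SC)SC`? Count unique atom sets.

2

[#6][SX2H0][#6] is the SMARTS for a thioether: an aliphatic sulfur bridging two carbons with no H on the sulfur.
The molecule carries 2 separate instances of a methylthio ether (-SCH3) meeting every constraint; each maps to a distinct set of atoms, giving 2 matches.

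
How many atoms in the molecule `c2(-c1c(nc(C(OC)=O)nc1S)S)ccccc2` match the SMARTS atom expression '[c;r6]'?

The query [c;r6] means: aromatic carbon that belongs to a six-membered ring.
Check the 18 heavy atoms by environment: 2× n (aromatic, in 6-ring) → no; 10× c (aromatic, in 6-ring) → match; 2× C (acyclic) → no; 2× O (acyclic) → no; 2× S (acyclic) → no.
That gives 10 matching atoms.

10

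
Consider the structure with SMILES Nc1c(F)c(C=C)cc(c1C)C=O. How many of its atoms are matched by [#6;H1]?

3

The query [#6;H1] means: any carbon bearing exactly one hydrogen.
Check the 13 heavy atoms by environment: 5× c (aromatic, H0) → no; 1× c (aromatic, H1) → match; 2× C (H1) → match; 1× C (H2) → no; 1× F (H0) → no; 1× C (H3) → no; 1× N (H2) → no; 1× O (H0) → no.
Summing the matching environments: 1 + 2 = 3 matching atoms.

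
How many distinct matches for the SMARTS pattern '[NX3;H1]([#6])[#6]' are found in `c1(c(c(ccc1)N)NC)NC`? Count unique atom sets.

2

[NX3;H1]([#6])[#6] is the SMARTS for a secondary amine: a trivalent nitrogen with one H, bonded to two carbons.
The molecule carries 2 separate instances of an N-methylamino group (-NHCH3) meeting every constraint; each maps to a distinct set of atoms, giving 2 matches.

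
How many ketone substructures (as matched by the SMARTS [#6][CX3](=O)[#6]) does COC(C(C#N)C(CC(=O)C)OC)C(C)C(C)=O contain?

[#6][CX3](=O)[#6] is the SMARTS for a ketone: a carbonyl carbon (no H) flanked by two carbons.
The molecule carries 2 separate instances of an acetyl/ketone group (-C(=O)CH3) meeting every constraint; each maps to a distinct set of atoms, giving 2 matches.

2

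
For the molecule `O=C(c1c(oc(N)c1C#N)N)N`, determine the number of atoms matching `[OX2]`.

The query [OX2] means: aliphatic oxygen with two total connections — ether, hydroxyl, or ester single-bond O.
Check the 12 heavy atoms by environment: 1× o (aromatic, X2) → no; 4× c (aromatic, X3) → no; 3× N (X3) → no; 1× C (X3) → no; 1× O (X1) → no; 1× C (X2) → no; 1× N (X1) → no.
No environment satisfies the query, so 0 matching atoms.

0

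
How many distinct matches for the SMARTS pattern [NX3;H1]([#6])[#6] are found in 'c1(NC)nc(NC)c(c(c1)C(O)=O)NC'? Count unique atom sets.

[NX3;H1]([#6])[#6] is the SMARTS for a secondary amine: a trivalent nitrogen with one H, bonded to two carbons.
The molecule carries 3 separate instances of an N-methylamino group (-NHCH3) meeting every constraint; each maps to a distinct set of atoms, giving 3 matches.

3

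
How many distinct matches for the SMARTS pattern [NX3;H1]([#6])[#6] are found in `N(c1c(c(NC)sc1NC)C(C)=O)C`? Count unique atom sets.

3

[NX3;H1]([#6])[#6] is the SMARTS for a secondary amine: a trivalent nitrogen with one H, bonded to two carbons.
The molecule carries 3 separate instances of an N-methylamino group (-NHCH3) meeting every constraint; each maps to a distinct set of atoms, giving 3 matches.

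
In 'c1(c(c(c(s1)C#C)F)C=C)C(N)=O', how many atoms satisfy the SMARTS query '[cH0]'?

The query [cH0] means: aromatic carbon with no attached hydrogen (substituted or ring-fusion).
Check the 13 heavy atoms by environment: 1× s (aromatic, H0) → no; 4× c (aromatic, H0) → match; 2× C (H0) → no; 2× C (H1) → no; 1× C (H2) → no; 1× O (H0) → no; 1× N (H2) → no; 1× F (H0) → no.
That gives 4 matching atoms.

4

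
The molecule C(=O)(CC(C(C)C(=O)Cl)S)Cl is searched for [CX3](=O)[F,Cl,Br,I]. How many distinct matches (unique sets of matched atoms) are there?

[CX3](=O)[F,Cl,Br,I] is the SMARTS for an acyl halide: a carbonyl carbon bonded to a halogen.
The molecule carries 2 separate instances of an acyl chloride (-C(=O)Cl) meeting every constraint; each maps to a distinct set of atoms, giving 2 matches.

2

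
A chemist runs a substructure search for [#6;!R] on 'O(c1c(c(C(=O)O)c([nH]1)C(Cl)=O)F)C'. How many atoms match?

3

The query [#6;!R] means: carbon not in any ring.
Check the 14 heavy atoms by environment: 1× n (aromatic, in 5-ring) → no; 4× c (aromatic, in 5-ring) → no; 3× C (acyclic) → match; 4× O (acyclic) → no; 1× Cl (acyclic) → no; 1× F (acyclic) → no.
That gives 3 matching atoms.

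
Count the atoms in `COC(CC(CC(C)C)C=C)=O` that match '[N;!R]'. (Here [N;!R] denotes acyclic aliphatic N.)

0

Check the 12 heavy atoms by environment: 10× C (acyclic) → no; 2× O (acyclic) → no.
No environment satisfies the query, so 0 matching atoms.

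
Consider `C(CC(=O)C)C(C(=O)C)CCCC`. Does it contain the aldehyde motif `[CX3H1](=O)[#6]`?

No

The pattern [CX3H1](=O)[#6] describes an sp2 carbon with one H, double-bonded to O and single-bonded to carbon — an aldehyde.
The closest candidate here is an acetyl/ketone group (-C(=O)CH3), but the carbonyl carbon has H0 (two carbon neighbours), not H1. No other fragment satisfies the full query, so there is no match.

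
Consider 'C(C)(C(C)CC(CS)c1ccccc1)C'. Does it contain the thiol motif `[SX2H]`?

Yes

The pattern [SX2H] describes an aliphatic sulfur with two connections, one being H — a thiol.
The molecule carries a thiol (-SH), whose atoms satisfy every constraint of the query, so the pattern matches.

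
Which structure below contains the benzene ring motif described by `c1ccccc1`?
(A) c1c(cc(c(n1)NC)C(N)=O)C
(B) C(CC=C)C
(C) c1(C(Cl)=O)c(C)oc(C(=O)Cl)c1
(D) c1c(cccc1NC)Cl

c1ccccc1 describes six aromatic carbons in a ring (a benzene ring).
(A) has a methyl group (-CH3) but no six-membered all-carbon aromatic ring is present.
(B) has a methyl group (-CH3) but no six-membered all-carbon aromatic ring is present.
(C) has a methyl group (-CH3) but no six-membered all-carbon aromatic ring is present.
(D) contains the required atom environment, so the pattern matches.
So the answer is (D).

D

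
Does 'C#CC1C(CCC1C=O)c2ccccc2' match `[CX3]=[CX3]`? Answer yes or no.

No

The pattern [CX3]=[CX3] describes a non-aromatic C=C double bond between two sp2 carbons — an alkene.
The closest candidate here is an ethynyl group (-C#CH), but the C-C bond is a triple bond, not a double bond. No other fragment satisfies the full query, so there is no match.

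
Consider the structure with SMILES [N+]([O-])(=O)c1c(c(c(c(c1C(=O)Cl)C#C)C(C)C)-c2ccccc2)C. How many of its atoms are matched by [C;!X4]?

Check the 24 heavy atoms by environment: 12× c (aromatic, X3) → no; 1× C (X3) → match; 2× O (X1) → no; 1× Cl (X1) → no; 4× C (X4) → no; 2× C (X2) → match; 1× N (charge +1, X3) → no; 1× O (charge -1, X1) → no.
Summing the matching environments: 1 + 2 = 3 matching atoms.

3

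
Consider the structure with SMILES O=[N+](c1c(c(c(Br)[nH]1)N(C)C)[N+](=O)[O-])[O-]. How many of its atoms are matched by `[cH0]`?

4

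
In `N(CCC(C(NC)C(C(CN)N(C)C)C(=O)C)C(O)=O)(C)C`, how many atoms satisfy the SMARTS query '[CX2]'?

The query [CX2] means: C with X2: aliphatic carbon with exactly 2 total connections.
Check the 22 heavy atoms by environment: 13× C (X4) → no; 4× N (X3) → no; 2× C (X3) → no; 2× O (X1) → no; 1× O (X2) → no.
No environment satisfies the query, so 0 matching atoms.

0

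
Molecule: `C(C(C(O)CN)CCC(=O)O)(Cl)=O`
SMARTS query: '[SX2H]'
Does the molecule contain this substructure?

No

The pattern [SX2H] describes an aliphatic sulfur with two connections, one being H — a thiol.
The closest candidate here is a hydroxyl group (-OH), but it is an -OH, not an -SH. No other fragment satisfies the full query, so there is no match.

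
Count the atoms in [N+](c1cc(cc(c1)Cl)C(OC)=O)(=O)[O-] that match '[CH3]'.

1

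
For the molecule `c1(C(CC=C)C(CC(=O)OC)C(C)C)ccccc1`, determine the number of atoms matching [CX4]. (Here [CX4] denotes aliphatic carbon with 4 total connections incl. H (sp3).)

8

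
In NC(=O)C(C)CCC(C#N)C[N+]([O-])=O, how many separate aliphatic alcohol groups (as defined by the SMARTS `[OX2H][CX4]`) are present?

[OX2H][CX4] is the SMARTS for an aliphatic alcohol: a hydroxyl oxygen bound to an sp3 (X4) carbon.
No fragment in the molecule satisfies every constraint, giving 0 matches.

0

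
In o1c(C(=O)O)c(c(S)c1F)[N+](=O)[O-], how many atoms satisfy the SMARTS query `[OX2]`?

1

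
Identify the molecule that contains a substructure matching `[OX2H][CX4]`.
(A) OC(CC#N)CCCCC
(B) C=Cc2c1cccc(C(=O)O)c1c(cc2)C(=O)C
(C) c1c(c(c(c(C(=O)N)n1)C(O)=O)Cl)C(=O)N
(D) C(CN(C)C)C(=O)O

A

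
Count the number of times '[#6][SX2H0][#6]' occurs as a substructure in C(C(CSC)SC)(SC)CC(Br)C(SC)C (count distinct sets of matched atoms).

[#6][SX2H0][#6] is the SMARTS for a thioether: an aliphatic sulfur bridging two carbons with no H on the sulfur.
The molecule carries 4 separate instances of a methylthio ether (-SCH3) meeting every constraint; each maps to a distinct set of atoms, giving 4 matches.

4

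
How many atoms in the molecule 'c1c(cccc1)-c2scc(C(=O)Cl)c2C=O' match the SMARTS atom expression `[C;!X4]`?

2

The query [C;!X4] means: aliphatic carbon that does not have four total connections.
Check the 16 heavy atoms by environment: 1× s (aromatic, X2) → no; 10× c (aromatic, X3) → no; 2× C (X3) → match; 2× O (X1) → no; 1× Cl (X1) → no.
That gives 2 matching atoms.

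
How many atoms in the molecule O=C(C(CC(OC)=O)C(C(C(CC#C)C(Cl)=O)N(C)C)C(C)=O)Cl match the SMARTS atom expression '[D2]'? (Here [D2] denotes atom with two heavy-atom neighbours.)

4

The query [D2] means: atom with exactly two heavy-atom neighbours.
Check the 24 heavy atoms by environment: 3× C (D2) → match; 8× C (D3) → no; 4× O (D1) → no; 2× Cl (D1) → no; 5× C (D1) → no; 1× N (D3) → no; 1× O (D2) → match.
Summing the matching environments: 3 + 1 = 4 matching atoms.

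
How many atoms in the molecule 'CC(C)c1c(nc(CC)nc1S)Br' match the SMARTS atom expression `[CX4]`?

5

The query [CX4] means: C with X4: aliphatic carbon with exactly 4 total connections (bonds + H).
Check the 13 heavy atoms by environment: 2× n (aromatic, X2) → no; 4× c (aromatic, X3) → no; 5× C (X4) → match; 1× Br (X1) → no; 1× S (X2) → no.
That gives 5 matching atoms.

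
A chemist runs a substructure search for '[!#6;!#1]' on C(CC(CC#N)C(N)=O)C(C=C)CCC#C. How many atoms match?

3

The query [!#6;!#1] means: not carbon and not hydrogen — any heteroatom.
Check the 16 heavy atoms by environment: 13× C → no; 2× N → match; 1× O → match.
Summing the matching environments: 2 + 1 = 3 matching atoms.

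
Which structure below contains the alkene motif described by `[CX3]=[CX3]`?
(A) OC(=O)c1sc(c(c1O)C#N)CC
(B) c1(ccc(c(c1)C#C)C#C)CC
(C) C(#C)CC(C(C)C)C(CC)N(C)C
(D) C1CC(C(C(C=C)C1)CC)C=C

[CX3]=[CX3] describes a non-aromatic C=C double bond between two sp2 carbons (an alkene).
(A) has an ethyl group (-CH2CH3) but its C-C bond is a single bond between CX4 carbons, not CX3=CX3.
(B) has an ethynyl group (-C#CH) but the C-C bond is a triple bond, not a double bond.
(C) has an ethynyl group (-C#CH) but the C-C bond is a triple bond, not a double bond.
(D) contains a vinyl group (-CH=CH2), which satisfies every atom and bond constraint.
So the answer is (D).

D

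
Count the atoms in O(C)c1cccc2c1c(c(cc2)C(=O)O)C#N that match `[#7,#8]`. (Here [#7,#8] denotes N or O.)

4

Check the 17 heavy atoms by environment: 10× c (aromatic) → no; 3× C → no; 1× N → match; 3× O → match.
Summing the matching environments: 1 + 3 = 4 matching atoms.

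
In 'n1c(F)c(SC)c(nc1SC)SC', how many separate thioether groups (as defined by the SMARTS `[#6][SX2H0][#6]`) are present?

[#6][SX2H0][#6] is the SMARTS for a thioether: an aliphatic sulfur bridging two carbons with no H on the sulfur.
The molecule carries 3 separate instances of a methylthio ether (-SCH3) meeting every constraint; each maps to a distinct set of atoms, giving 3 matches.

3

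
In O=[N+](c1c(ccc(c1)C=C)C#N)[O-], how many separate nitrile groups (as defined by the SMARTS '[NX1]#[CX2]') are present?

1

[NX1]#[CX2] is the SMARTS for a nitrile: a nitrogen triple-bonded to a two-connected carbon.
Exactly one fragment in the molecule meets all constraints, giving 1 match.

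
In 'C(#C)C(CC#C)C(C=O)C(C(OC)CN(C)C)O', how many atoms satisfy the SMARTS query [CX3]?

The query [CX3] means: C with X3: aliphatic carbon with exactly 3 total connections.
Check the 18 heavy atoms by environment: 9× C (X4) → no; 1× N (X3) → no; 4× C (X2) → no; 2× O (X2) → no; 1× C (X3) → match; 1× O (X1) → no.
That gives 1 matching atom.

1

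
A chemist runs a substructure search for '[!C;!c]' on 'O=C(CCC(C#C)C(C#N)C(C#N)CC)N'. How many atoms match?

4

Check the 16 heavy atoms by environment: 12× C → no; 3× N → match; 1× O → match.
Summing the matching environments: 3 + 1 = 4 matching atoms.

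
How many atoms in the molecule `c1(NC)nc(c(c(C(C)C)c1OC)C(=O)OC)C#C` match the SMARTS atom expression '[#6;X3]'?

6

Check the 19 heavy atoms by environment: 1× n (aromatic, X2) → no; 5× c (aromatic, X3) → match; 2× O (X2) → no; 6× C (X4) → no; 2× C (X2) → no; 1× N (X3) → no; 1× C (X3) → match; 1× O (X1) → no.
Summing the matching environments: 5 + 1 = 6 matching atoms.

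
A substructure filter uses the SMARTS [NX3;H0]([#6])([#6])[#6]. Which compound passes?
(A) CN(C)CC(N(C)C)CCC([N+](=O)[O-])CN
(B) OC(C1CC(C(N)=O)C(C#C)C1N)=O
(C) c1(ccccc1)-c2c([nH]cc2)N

A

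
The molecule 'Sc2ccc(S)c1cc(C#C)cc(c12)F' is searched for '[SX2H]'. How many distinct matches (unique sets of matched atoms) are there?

[SX2H] is the SMARTS for a thiol: an aliphatic sulfur with two connections, one being H.
The molecule carries 2 separate instances of a thiol (-SH) meeting every constraint; each maps to a distinct set of atoms, giving 2 matches.

2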